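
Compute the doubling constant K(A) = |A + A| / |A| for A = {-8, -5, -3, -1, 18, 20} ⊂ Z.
K = |A + A| / |A| = 18/6 = 3

Enumerate A + A = {a + b : a, b ∈ A}. With |A| = 6, there are |A|^2 = 36 ordered sum pairs; collecting distinct values, A + A = {-16, -13, -11, -10, -9, -8, -6, -4, -2, 10, 12, 13, 15, 17, 19, 36, 38, 40}, so |A + A| = 18. Thus K = 18/6 = 3. For comparison, the minimum possible |A + A| over all 6-element sets is 2·6 − 1 = 11 (so min K = 11/6), attained only by arithmetic progressions.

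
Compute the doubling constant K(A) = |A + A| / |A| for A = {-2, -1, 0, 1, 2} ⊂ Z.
K = |A + A| / |A| = 9/5

Enumerate A + A = {a + b : a, b ∈ A}. With |A| = 5, there are |A|^2 = 25 ordered sum pairs; collecting distinct values, A + A = {-4, -3, -2, -1, 0, 1, 2, 3, 4}, so |A + A| = 9. Thus K = 9/5. Here |A + A| = 2|A| − 1 = 9, the minimum possible — so K = 9/5 is minimal, which holds iff A is an arithmetic progression.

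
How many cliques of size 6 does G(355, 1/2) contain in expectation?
E[# K_6] = C(355, 6) · (1/2)^C(6, 2) = 2664352290600 / 2^15 = 333044036325/4096 ≈ 81309579.180908

For each 6-subset S of vertices (there are C(355, 6) = 2664352290600 such S), let X_S = 1 if S induces a K_6 (all C(6, 2) = 15 edges present). Then P(X_S = 1) = (1/2)^15 = 1/32768. By linearity of expectation, E[# K_6] = C(355, 6) · (1/2)^15 = 2664352290600 / 32768 = 333044036325/4096 ≈ 81309579.180908.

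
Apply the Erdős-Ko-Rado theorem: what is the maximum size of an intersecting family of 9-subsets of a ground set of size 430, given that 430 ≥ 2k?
max |F| = C(429, 8) = 26645606922506715

Erdős-Ko-Rado (1961): when n ≥ 2k, max |F| = C(n−1, k−1). The bound is attained by the star {A : i ∈ A} for any fixed i ∈ [n]. Here C(430−1, 9−1) = C(429, 8) = 26645606922506715.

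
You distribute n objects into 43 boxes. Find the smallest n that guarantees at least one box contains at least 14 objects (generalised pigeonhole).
n = (14 − 1)·43 + 1 = 560

By the generalised pigeonhole principle, to guarantee some box contains ≥ r objects we need more than (r − 1) · k objects total. Threshold: n = (r − 1) · k + 1. With r = 14 and k = 43: n = 13 · 43 + 1 = 559 + 1 = 560. For n = 559 = 13 · 43, we can put exactly 13 objects in every box, avoiding 14 in any single one — so 560 is tight.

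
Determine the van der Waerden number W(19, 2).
W(19, 2) = 19 + 1 = 20

A 2-term AP is any pair of integers, so a monochromatic 2-AP exists iff some colour is used at least twice. With 19 colours, the colouring i ↦ i on {1, ..., 19} uses each colour once, avoiding any monochromatic pair, so W(19, 2) > 19. For {1, ..., 20}, pigeonhole forces two integers of the same colour, which form a monochromatic 2-AP. Hence W(19, 2) = 20.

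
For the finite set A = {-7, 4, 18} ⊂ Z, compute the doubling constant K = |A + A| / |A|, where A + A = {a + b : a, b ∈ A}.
K = |A + A| / |A| = 6/3 = 2

Enumerate A + A = {a + b : a, b ∈ A}. With |A| = 3, there are |A|^2 = 9 ordered sum pairs; collecting distinct values, A + A = {-14, -3, 8, 11, 22, 36}, so |A + A| = 6. Thus K = 6/3 = 2. For comparison, the minimum possible |A + A| over all 3-element sets is 2·3 − 1 = 5 (so min K = 5/3), attained only by arithmetic progressions.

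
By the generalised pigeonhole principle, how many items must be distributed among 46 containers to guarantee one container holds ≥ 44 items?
n = (44 − 1)·46 + 1 = 1979

By the generalised pigeonhole principle, to guarantee some box contains ≥ r objects we need more than (r − 1) · k objects total. Threshold: n = (r − 1) · k + 1. With r = 44 and k = 46: n = 43 · 46 + 1 = 1978 + 1 = 1979. For n = 1978 = 43 · 46, we can put exactly 43 objects in every box, avoiding 44 in any single one — so 1979 is tight.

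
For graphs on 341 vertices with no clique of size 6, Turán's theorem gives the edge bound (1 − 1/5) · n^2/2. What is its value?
Turán density bound = (4/5) · 341^2/2 = 232562/5 ≈ 46512.4

Turán's theorem: ex(n, K_{r+1}) is achieved by the complete r-partite Turán graph T(n, r) with parts as balanced as possible, and is at most (1 − 1/r) · n^2/2. For r = 5, n = 341: the density bound is (4/5) · 116281/2 = 232562/5 ≈ 46512.4. The integer-valued extremum is e(T(341, 5)) = 46512, which is strictly less than the density bound 232562/5 since 5 ∤ 341 (the parts of T(341, 5) cannot all be equal).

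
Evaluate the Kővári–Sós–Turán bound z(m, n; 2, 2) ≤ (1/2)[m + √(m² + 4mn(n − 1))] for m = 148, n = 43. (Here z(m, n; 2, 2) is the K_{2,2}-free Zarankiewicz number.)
z(148, 43; 2, 2) ≤ (1/2)[148 + √(148² + 4·148·43·42)] = (1/2)[148 + √1091056] = 596.2681

Kővári–Sós–Turán: let r_1, ..., r_148 be the row sums and z = Σ r_i the total number of 1s. Each pair of columns can share at most one row with both entries 1 (else a 2×2 all-ones block appears), so Σ_i C(r_i, 2) ≤ C(43, 2) = 903. By convexity Σ_i C(r_i, 2) ≥ 148·C(z/148, 2) = z(z − 148)/(2·148), giving z² − 148z − 148·43·42 ≤ 0 and hence z ≤ (1/2)[148 + √(21904 + 4·267288)] = (1/2)[148 + √1091056] ≈ (1/2)(148 + 1044.5363) = 596.2681.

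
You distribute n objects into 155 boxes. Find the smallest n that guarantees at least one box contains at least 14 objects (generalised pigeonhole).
n = (14 − 1)·155 + 1 = 2016

By the generalised pigeonhole principle, to guarantee some box contains ≥ r objects we need more than (r − 1) · k objects total. Threshold: n = (r − 1) · k + 1. With r = 14 and k = 155: n = 13 · 155 + 1 = 2015 + 1 = 2016. For n = 2015 = 13 · 155, we can put exactly 13 objects in every box, avoiding 14 in any single one — so 2016 is tight.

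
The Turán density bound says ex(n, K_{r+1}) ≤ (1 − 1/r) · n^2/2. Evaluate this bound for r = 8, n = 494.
Turán density bound = (7/8) · 494^2/2 = 427063/4 ≈ 106765.75

Turán's theorem: ex(n, K_{r+1}) is achieved by the complete r-partite Turán graph T(n, r) with parts as balanced as possible, and is at most (1 − 1/r) · n^2/2. For r = 8, n = 494: the density bound is (7/8) · 244036/2 = 427063/4 ≈ 106765.75. The integer-valued extremum is e(T(494, 8)) = 106765, which is strictly less than the density bound 427063/4 since 8 ∤ 494 (the parts of T(494, 8) cannot all be equal).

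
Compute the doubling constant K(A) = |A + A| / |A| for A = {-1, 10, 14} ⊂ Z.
K = |A + A| / |A| = 6/3 = 2

Enumerate A + A = {a + b : a, b ∈ A}. With |A| = 3, there are |A|^2 = 9 ordered sum pairs; collecting distinct values, A + A = {-2, 9, 13, 20, 24, 28}, so |A + A| = 6. Thus K = 6/3 = 2. For comparison, the minimum possible |A + A| over all 3-element sets is 2·3 − 1 = 5 (so min K = 5/3), attained only by arithmetic progressions.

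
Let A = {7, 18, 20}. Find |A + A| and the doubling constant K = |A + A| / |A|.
K = |A + A| / |A| = 6/3 = 2

Enumerate A + A = {a + b : a, b ∈ A}. With |A| = 3, there are |A|^2 = 9 ordered sum pairs; collecting distinct values, A + A = {14, 25, 27, 36, 38, 40}, so |A + A| = 6. Thus K = 6/3 = 2. For comparison, the minimum possible |A + A| over all 3-element sets is 2·3 − 1 = 5 (so min K = 5/3), attained only by arithmetic progressions.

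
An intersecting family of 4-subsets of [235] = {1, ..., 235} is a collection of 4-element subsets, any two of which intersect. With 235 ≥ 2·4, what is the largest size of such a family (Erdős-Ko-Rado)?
max |F| = C(234, 3) = 2108184

Erdős-Ko-Rado (1961): when n ≥ 2k, max |F| = C(n−1, k−1). The bound is attained by the star {A : i ∈ A} for any fixed i ∈ [n]. Here C(235−1, 4−1) = C(234, 3) = 2108184.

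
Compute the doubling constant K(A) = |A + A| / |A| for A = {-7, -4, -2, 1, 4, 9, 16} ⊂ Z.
K = |A + A| / |A| = 23/7

Enumerate A + A = {a + b : a, b ∈ A}. With |A| = 7, there are |A|^2 = 49 ordered sum pairs; collecting distinct values, A + A = {-14, -11, -9, -8, -6, -4, -3, -1, 0, 2, 5, 7, 8, 9, 10, 12, 13, 14, 17, 18, 20, 25, 32}, so |A + A| = 23. Thus K = 23/7. For comparison, the minimum possible |A + A| over all 7-element sets is 2·7 − 1 = 13 (so min K = 13/7), attained only by arithmetic progressions.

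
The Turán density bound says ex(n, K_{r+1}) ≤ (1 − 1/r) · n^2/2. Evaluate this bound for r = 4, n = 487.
Turán density bound = (3/4) · 487^2/2 = 711507/8 ≈ 88938.375

Turán's theorem: ex(n, K_{r+1}) is achieved by the complete r-partite Turán graph T(n, r) with parts as balanced as possible, and is at most (1 − 1/r) · n^2/2. For r = 4, n = 487: the density bound is (3/4) · 237169/2 = 711507/8 ≈ 88938.375. The integer-valued extremum is e(T(487, 4)) = 88938, which is strictly less than the density bound 711507/8 since 4 ∤ 487 (the parts of T(487, 4) cannot all be equal).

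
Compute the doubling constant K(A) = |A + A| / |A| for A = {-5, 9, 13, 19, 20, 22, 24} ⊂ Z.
K = |A + A| / |A| = 26/7

Enumerate A + A = {a + b : a, b ∈ A}. With |A| = 7, there are |A|^2 = 49 ordered sum pairs; collecting distinct values, A + A = {-10, 4, 8, 14, 15, 17, 18, 19, 22, 26, 28, 29, 31, 32, 33, 35, 37, 38, 39, 40, 41, 42, 43, 44, 46, 48}, so |A + A| = 26. Thus K = 26/7. For comparison, the minimum possible |A + A| over all 7-element sets is 2·7 − 1 = 13 (so min K = 13/7), attained only by arithmetic progressions.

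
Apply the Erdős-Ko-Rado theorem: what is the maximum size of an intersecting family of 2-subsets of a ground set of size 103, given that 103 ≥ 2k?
max |F| = C(102, 1) = 102

The Erdős-Ko-Rado theorem states: for n ≥ 2k, an intersecting family of k-subsets of an n-element set has size at most C(n − 1, k − 1), with equality for 'star' families {A ⊆ [n] : |A| = k, i ∈ A} (fix an element i). For n = 103, k = 2: C(102, 1) = 102.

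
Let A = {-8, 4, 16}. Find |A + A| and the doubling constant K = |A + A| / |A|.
K = |A + A| / |A| = 5/3

Enumerate A + A = {a + b : a, b ∈ A}. With |A| = 3, there are |A|^2 = 9 ordered sum pairs; collecting distinct values, A + A = {-16, -4, 8, 20, 32}, so |A + A| = 5. Thus K = 5/3. Here |A + A| = 2|A| − 1 = 5, the minimum possible — so K = 5/3 is minimal, which holds iff A is an arithmetic progression.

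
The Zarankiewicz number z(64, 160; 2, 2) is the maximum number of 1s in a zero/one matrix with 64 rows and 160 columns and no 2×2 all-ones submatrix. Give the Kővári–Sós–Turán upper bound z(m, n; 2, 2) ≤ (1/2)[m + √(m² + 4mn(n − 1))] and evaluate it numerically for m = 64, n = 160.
z(64, 160; 2, 2) ≤ (1/2)[64 + √(64² + 4·64·160·159)] = (1/2)[64 + √6516736] = 1308.3949

Kővári–Sós–Turán: let r_1, ..., r_64 be the row sums and z = Σ r_i the total number of 1s. Each pair of columns can share at most one row with both entries 1 (else a 2×2 all-ones block appears), so Σ_i C(r_i, 2) ≤ C(160, 2) = 12720. By convexity Σ_i C(r_i, 2) ≥ 64·C(z/64, 2) = z(z − 64)/(2·64), giving z² − 64z − 64·160·159 ≤ 0 and hence z ≤ (1/2)[64 + √(4096 + 4·1628160)] = (1/2)[64 + √6516736] ≈ (1/2)(64 + 2552.7898) = 1308.3949.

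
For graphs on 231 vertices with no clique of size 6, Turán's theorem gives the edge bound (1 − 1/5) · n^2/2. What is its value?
Turán density bound = (4/5) · 231^2/2 = 106722/5 ≈ 21344.4

Turán's theorem: ex(n, K_{r+1}) is achieved by the complete r-partite Turán graph T(n, r) with parts as balanced as possible, and is at most (1 − 1/r) · n^2/2. For r = 5, n = 231: the density bound is (4/5) · 53361/2 = 106722/5 ≈ 21344.4. The integer-valued extremum is e(T(231, 5)) = 21344, which is strictly less than the density bound 106722/5 since 5 ∤ 231 (the parts of T(231, 5) cannot all be equal).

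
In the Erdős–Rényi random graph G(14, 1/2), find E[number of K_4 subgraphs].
E[# K_4] = C(14, 4) · (1/2)^C(4, 2) = 1001 / 2^6 = 15.640625

For each 4-subset S of vertices (there are C(14, 4) = 1001 such S), let X_S = 1 if S induces a K_4 (all C(4, 2) = 6 edges present). Then P(X_S = 1) = (1/2)^6 = 1/64. By linearity of expectation, E[# K_4] = C(14, 4) · (1/2)^6 = 1001 / 64 = 15.640625.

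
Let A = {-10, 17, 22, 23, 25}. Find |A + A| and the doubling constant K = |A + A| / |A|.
K = |A + A| / |A| = 15/5 = 3

Enumerate A + A = {a + b : a, b ∈ A}. With |A| = 5, there are |A|^2 = 25 ordered sum pairs; collecting distinct values, A + A = {-20, 7, 12, 13, 15, 34, 39, 40, 42, 44, 45, 46, 47, 48, 50}, so |A + A| = 15. Thus K = 15/5 = 3. For comparison, the minimum possible |A + A| over all 5-element sets is 2·5 − 1 = 9 (so min K = 9/5), attained only by arithmetic progressions.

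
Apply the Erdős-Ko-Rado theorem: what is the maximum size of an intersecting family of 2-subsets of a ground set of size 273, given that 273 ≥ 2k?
max |F| = C(272, 1) = 272

Erdős-Ko-Rado (1961): when n ≥ 2k, max |F| = C(n−1, k−1). The bound is attained by the star {A : i ∈ A} for any fixed i ∈ [n]. Here C(273−1, 2−1) = C(272, 1) = 272.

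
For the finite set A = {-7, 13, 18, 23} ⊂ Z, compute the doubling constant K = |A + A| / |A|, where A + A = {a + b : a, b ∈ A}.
K = |A + A| / |A| = 9/4

Enumerate A + A = {a + b : a, b ∈ A}. With |A| = 4, there are |A|^2 = 16 ordered sum pairs; collecting distinct values, A + A = {-14, 6, 11, 16, 26, 31, 36, 41, 46}, so |A + A| = 9. Thus K = 9/4. For comparison, the minimum possible |A + A| over all 4-element sets is 2·4 − 1 = 7 (so min K = 7/4), attained only by arithmetic progressions.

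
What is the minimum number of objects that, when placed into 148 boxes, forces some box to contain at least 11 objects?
n = (11 − 1)·148 + 1 = 1481

By the generalised pigeonhole principle, to guarantee some box contains ≥ r objects we need more than (r − 1) · k objects total. Threshold: n = (r − 1) · k + 1. With r = 11 and k = 148: n = 10 · 148 + 1 = 1480 + 1 = 1481. For n = 1480 = 10 · 148, we can put exactly 10 objects in every box, avoiding 11 in any single one — so 1481 is tight.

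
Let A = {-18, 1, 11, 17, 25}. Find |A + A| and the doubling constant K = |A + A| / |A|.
K = |A + A| / |A| = 15/5 = 3

Enumerate A + A = {a + b : a, b ∈ A}. With |A| = 5, there are |A|^2 = 25 ordered sum pairs; collecting distinct values, A + A = {-36, -17, -7, -1, 2, 7, 12, 18, 22, 26, 28, 34, 36, 42, 50}, so |A + A| = 15. Thus K = 15/5 = 3. For comparison, the minimum possible |A + A| over all 5-element sets is 2·5 − 1 = 9 (so min K = 9/5), attained only by arithmetic progressions.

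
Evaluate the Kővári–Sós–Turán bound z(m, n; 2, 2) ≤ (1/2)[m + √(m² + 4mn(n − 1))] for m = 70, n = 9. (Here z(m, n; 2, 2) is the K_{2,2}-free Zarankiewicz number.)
z(70, 9; 2, 2) ≤ (1/2)[70 + √(70² + 4·70·9·8)] = (1/2)[70 + √25060] = 114.1518

Kővári–Sós–Turán: let r_1, ..., r_70 be the row sums and z = Σ r_i the total number of 1s. Each pair of columns can share at most one row with both entries 1 (else a 2×2 all-ones block appears), so Σ_i C(r_i, 2) ≤ C(9, 2) = 36. By convexity Σ_i C(r_i, 2) ≥ 70·C(z/70, 2) = z(z − 70)/(2·70), giving z² − 70z − 70·9·8 ≤ 0 and hence z ≤ (1/2)[70 + √(4900 + 4·5040)] = (1/2)[70 + √25060] ≈ (1/2)(70 + 158.3035) = 114.1518.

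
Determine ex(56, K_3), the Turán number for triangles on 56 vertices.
ex(56, K_3) = ⌊56^2/4⌋ = 784

Mantel (1907): a triangle-free graph on n vertices has at most ⌊n^2/4⌋ edges, with equality for the complete bipartite graph K_{⌊n/2⌋, ⌈n/2⌉}. For n = 56: ⌊56^2/4⌋ = ⌊3136/4⌋ = 784. The extremal graph is K_{28, 28}, which has 28·28 = 784 edges.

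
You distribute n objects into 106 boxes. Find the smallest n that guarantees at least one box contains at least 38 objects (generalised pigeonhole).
n = (38 − 1)·106 + 1 = 3923

By the generalised pigeonhole principle, to guarantee some box contains ≥ r objects we need more than (r − 1) · k objects total. Threshold: n = (r − 1) · k + 1. With r = 38 and k = 106: n = 37 · 106 + 1 = 3922 + 1 = 3923. For n = 3922 = 37 · 106, we can put exactly 37 objects in every box, avoiding 38 in any single one — so 3923 is tight.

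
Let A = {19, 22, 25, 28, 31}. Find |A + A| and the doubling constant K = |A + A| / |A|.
K = |A + A| / |A| = 9/5

Enumerate A + A = {a + b : a, b ∈ A}. With |A| = 5, there are |A|^2 = 25 ordered sum pairs; collecting distinct values, A + A = {38, 41, 44, 47, 50, 53, 56, 59, 62}, so |A + A| = 9. Thus K = 9/5. Here |A + A| = 2|A| − 1 = 9, the minimum possible — so K = 9/5 is minimal, which holds iff A is an arithmetic progression.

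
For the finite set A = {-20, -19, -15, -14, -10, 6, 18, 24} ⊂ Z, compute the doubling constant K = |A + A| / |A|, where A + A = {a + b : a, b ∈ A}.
K = |A + A| / |A| = 32/8 = 4

Enumerate A + A = {a + b : a, b ∈ A}. With |A| = 8, there are |A|^2 = 64 ordered sum pairs; collecting distinct values, A + A = {-40, -39, -38, -35, -34, -33, -30, -29, -28, -25, -24, -20, -14, -13, -9, -8, -4, -2, -1, 3, 4, 5, 8, 9, 10, 12, 14, 24, 30, 36, 42, 48}, so |A + A| = 32. Thus K = 32/8 = 4. For comparison, the minimum possible |A + A| over all 8-element sets is 2·8 − 1 = 15 (so min K = 15/8), attained only by arithmetic progressions.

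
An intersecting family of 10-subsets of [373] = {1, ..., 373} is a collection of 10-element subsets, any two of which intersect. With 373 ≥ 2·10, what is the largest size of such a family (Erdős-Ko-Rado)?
max |F| = C(372, 9) = 341013147552033320

Erdős-Ko-Rado (1961): when n ≥ 2k, max |F| = C(n−1, k−1). The bound is attained by the star {A : i ∈ A} for any fixed i ∈ [n]. Here C(373−1, 10−1) = C(372, 9) = 341013147552033320.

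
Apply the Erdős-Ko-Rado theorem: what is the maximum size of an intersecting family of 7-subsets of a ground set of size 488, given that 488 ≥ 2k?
max |F| = C(487, 6) = 17964453222639

The Erdős-Ko-Rado theorem states: for n ≥ 2k, an intersecting family of k-subsets of an n-element set has size at most C(n − 1, k − 1), with equality for 'star' families {A ⊆ [n] : |A| = k, i ∈ A} (fix an element i). For n = 488, k = 7: C(487, 6) = 17964453222639.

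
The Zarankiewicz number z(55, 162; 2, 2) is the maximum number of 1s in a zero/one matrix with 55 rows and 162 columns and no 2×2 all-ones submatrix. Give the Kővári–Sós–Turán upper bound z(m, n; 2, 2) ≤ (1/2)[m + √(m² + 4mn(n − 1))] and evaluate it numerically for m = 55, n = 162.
z(55, 162; 2, 2) ≤ (1/2)[55 + √(55² + 4·55·162·161)] = (1/2)[55 + √5741065] = 1225.526

Kővári–Sós–Turán: let r_1, ..., r_55 be the row sums and z = Σ r_i the total number of 1s. Each pair of columns can share at most one row with both entries 1 (else a 2×2 all-ones block appears), so Σ_i C(r_i, 2) ≤ C(162, 2) = 13041. By convexity Σ_i C(r_i, 2) ≥ 55·C(z/55, 2) = z(z − 55)/(2·55), giving z² − 55z − 55·162·161 ≤ 0 and hence z ≤ (1/2)[55 + √(3025 + 4·1434510)] = (1/2)[55 + √5741065] ≈ (1/2)(55 + 2396.052) = 1225.526.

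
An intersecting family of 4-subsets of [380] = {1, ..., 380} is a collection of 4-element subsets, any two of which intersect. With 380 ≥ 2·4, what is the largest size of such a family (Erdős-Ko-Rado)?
max |F| = C(379, 3) = 9001629

The Erdős-Ko-Rado theorem states: for n ≥ 2k, an intersecting family of k-subsets of an n-element set has size at most C(n − 1, k − 1), with equality for 'star' families {A ⊆ [n] : |A| = k, i ∈ A} (fix an element i). For n = 380, k = 4: C(379, 3) = 9001629.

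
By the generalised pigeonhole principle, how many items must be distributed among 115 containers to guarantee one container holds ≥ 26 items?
n = (26 − 1)·115 + 1 = 2876

By the generalised pigeonhole principle, to guarantee some box contains ≥ r objects we need more than (r − 1) · k objects total. Threshold: n = (r − 1) · k + 1. With r = 26 and k = 115: n = 25 · 115 + 1 = 2875 + 1 = 2876. For n = 2875 = 25 · 115, we can put exactly 25 objects in every box, avoiding 26 in any single one — so 2876 is tight.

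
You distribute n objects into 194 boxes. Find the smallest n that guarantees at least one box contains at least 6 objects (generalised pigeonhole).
n = (6 − 1)·194 + 1 = 971

By the generalised pigeonhole principle, to guarantee some box contains ≥ r objects we need more than (r − 1) · k objects total. Threshold: n = (r − 1) · k + 1. With r = 6 and k = 194: n = 5 · 194 + 1 = 970 + 1 = 971. For n = 970 = 5 · 194, we can put exactly 5 objects in every box, avoiding 6 in any single one — so 971 is tight.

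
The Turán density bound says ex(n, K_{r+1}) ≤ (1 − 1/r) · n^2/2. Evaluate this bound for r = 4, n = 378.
Turán density bound = (3/4) · 378^2/2 = 107163/2 ≈ 53581.5

Turán's theorem: ex(n, K_{r+1}) is achieved by the complete r-partite Turán graph T(n, r) with parts as balanced as possible, and is at most (1 − 1/r) · n^2/2. For r = 4, n = 378: the density bound is (3/4) · 142884/2 = 107163/2 ≈ 53581.5. The integer-valued extremum is e(T(378, 4)) = 53581, which is strictly less than the density bound 107163/2 since 4 ∤ 378 (the parts of T(378, 4) cannot all be equal).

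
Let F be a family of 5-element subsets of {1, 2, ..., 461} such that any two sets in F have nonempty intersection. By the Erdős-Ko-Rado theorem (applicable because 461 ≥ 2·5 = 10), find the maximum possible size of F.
max |F| = C(460, 4) = 1841369535

The Erdős-Ko-Rado theorem states: for n ≥ 2k, an intersecting family of k-subsets of an n-element set has size at most C(n − 1, k − 1), with equality for 'star' families {A ⊆ [n] : |A| = k, i ∈ A} (fix an element i). For n = 461, k = 5: C(460, 4) = 1841369535.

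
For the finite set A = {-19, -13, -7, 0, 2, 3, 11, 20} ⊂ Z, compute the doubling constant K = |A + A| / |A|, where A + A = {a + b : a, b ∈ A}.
K = |A + A| / |A| = 32/8 = 4

Enumerate A + A = {a + b : a, b ∈ A}. With |A| = 8, there are |A|^2 = 64 ordered sum pairs; collecting distinct values, A + A = {-38, -32, -26, -20, -19, -17, -16, -14, -13, -11, -10, -8, -7, -5, -4, -2, 0, 1, 2, 3, 4, 5, 6, 7, 11, 13, 14, 20, 22, 23, 31, 40}, so |A + A| = 32. Thus K = 32/8 = 4. For comparison, the minimum possible |A + A| over all 8-element sets is 2·8 − 1 = 15 (so min K = 15/8), attained only by arithmetic progressions.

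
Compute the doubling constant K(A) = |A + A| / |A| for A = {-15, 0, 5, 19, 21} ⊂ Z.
K = |A + A| / |A| = 15/5 = 3

Enumerate A + A = {a + b : a, b ∈ A}. With |A| = 5, there are |A|^2 = 25 ordered sum pairs; collecting distinct values, A + A = {-30, -15, -10, 0, 4, 5, 6, 10, 19, 21, 24, 26, 38, 40, 42}, so |A + A| = 15. Thus K = 15/5 = 3. For comparison, the minimum possible |A + A| over all 5-element sets is 2·5 − 1 = 9 (so min K = 9/5), attained only by arithmetic progressions.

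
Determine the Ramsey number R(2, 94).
R(2, 94) = 94

R(2, k) = k for all k ≥ 2: in a 2-colouring of K_k, either some edge is red (a red K_2) or all edges are blue (a blue K_k). And K_{93} coloured all-blue has no blue K_94, so R(2, 94) > 93. Hence R(2, 94) = 94.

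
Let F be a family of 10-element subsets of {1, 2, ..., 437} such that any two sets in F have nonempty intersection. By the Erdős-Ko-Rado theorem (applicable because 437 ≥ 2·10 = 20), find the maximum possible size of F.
max |F| = C(436, 9) = 1443845996430431880

Erdős-Ko-Rado (1961): when n ≥ 2k, max |F| = C(n−1, k−1). The bound is attained by the star {A : i ∈ A} for any fixed i ∈ [n]. Here C(437−1, 10−1) = C(436, 9) = 1443845996430431880.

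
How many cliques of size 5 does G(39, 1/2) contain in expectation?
E[# K_5] = C(39, 5) · (1/2)^C(5, 2) = 575757 / 2^10 ≈ 562.262695

For each 5-subset S of vertices (there are C(39, 5) = 575757 such S), let X_S = 1 if S induces a K_5 (all C(5, 2) = 10 edges present). Then P(X_S = 1) = (1/2)^10 = 1/1024. By linearity of expectation, E[# K_5] = C(39, 5) · (1/2)^10 = 575757 / 1024 ≈ 562.262695.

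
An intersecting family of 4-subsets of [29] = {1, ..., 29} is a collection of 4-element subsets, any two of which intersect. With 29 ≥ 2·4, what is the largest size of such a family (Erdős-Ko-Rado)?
max |F| = C(28, 3) = 3276

Erdős-Ko-Rado (1961): when n ≥ 2k, max |F| = C(n−1, k−1). The bound is attained by the star {A : i ∈ A} for any fixed i ∈ [n]. Here C(29−1, 4−1) = C(28, 3) = 3276.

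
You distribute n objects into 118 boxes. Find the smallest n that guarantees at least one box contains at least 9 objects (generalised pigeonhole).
n = (9 − 1)·118 + 1 = 945

By the generalised pigeonhole principle, to guarantee some box contains ≥ r objects we need more than (r − 1) · k objects total. Threshold: n = (r − 1) · k + 1. With r = 9 and k = 118: n = 8 · 118 + 1 = 944 + 1 = 945. For n = 944 = 8 · 118, we can put exactly 8 objects in every box, avoiding 9 in any single one — so 945 is tight.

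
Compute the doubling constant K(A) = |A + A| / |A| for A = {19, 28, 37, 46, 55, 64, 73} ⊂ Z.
K = |A + A| / |A| = 13/7

Enumerate A + A = {a + b : a, b ∈ A}. With |A| = 7, there are |A|^2 = 49 ordered sum pairs; collecting distinct values, A + A = {38, 47, 56, 65, 74, 83, 92, 101, 110, 119, 128, 137, 146}, so |A + A| = 13. Thus K = 13/7. Here |A + A| = 2|A| − 1 = 13, the minimum possible — so K = 13/7 is minimal, which holds iff A is an arithmetic progression.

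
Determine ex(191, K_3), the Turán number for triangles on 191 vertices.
ex(191, K_3) = ⌊191^2/4⌋ = 9120

Mantel (1907): a triangle-free graph on n vertices has at most ⌊n^2/4⌋ edges, with equality for the complete bipartite graph K_{⌊n/2⌋, ⌈n/2⌉}. For n = 191: ⌊191^2/4⌋ = ⌊36481/4⌋ = 9120. The extremal graph is K_{95, 96}, which has 95·96 = 9120 edges.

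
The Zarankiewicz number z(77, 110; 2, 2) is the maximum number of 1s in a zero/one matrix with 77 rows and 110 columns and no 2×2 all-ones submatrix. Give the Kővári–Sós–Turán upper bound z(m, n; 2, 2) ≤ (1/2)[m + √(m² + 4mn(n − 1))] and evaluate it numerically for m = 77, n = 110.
z(77, 110; 2, 2) ≤ (1/2)[77 + √(77² + 4·77·110·109)] = (1/2)[77 + √3698849] = 1000.1196

Kővári–Sós–Turán: let r_1, ..., r_77 be the row sums and z = Σ r_i the total number of 1s. Each pair of columns can share at most one row with both entries 1 (else a 2×2 all-ones block appears), so Σ_i C(r_i, 2) ≤ C(110, 2) = 5995. By convexity Σ_i C(r_i, 2) ≥ 77·C(z/77, 2) = z(z − 77)/(2·77), giving z² − 77z − 77·110·109 ≤ 0 and hence z ≤ (1/2)[77 + √(5929 + 4·923230)] = (1/2)[77 + √3698849] ≈ (1/2)(77 + 1923.2392) = 1000.1196.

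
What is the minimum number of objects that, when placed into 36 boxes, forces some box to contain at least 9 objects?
n = (9 − 1)·36 + 1 = 289

By the generalised pigeonhole principle, to guarantee some box contains ≥ r objects we need more than (r − 1) · k objects total. Threshold: n = (r − 1) · k + 1. With r = 9 and k = 36: n = 8 · 36 + 1 = 288 + 1 = 289. For n = 288 = 8 · 36, we can put exactly 8 objects in every box, avoiding 9 in any single one — so 289 is tight.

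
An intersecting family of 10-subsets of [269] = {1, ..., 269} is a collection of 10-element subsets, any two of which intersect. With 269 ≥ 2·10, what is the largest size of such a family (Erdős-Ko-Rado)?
max |F| = C(268, 9) = 17158738478358620

Erdős-Ko-Rado (1961): when n ≥ 2k, max |F| = C(n−1, k−1). The bound is attained by the star {A : i ∈ A} for any fixed i ∈ [n]. Here C(269−1, 10−1) = C(268, 9) = 17158738478358620.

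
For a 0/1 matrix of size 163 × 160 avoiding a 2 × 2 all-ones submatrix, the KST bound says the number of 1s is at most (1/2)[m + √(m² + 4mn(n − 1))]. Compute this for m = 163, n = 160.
z(163, 160; 2, 2) ≤ (1/2)[163 + √(163² + 4·163·160·159)] = (1/2)[163 + √16613449] = 2119.4799

Kővári–Sós–Turán: let r_1, ..., r_163 be the row sums and z = Σ r_i the total number of 1s. Each pair of columns can share at most one row with both entries 1 (else a 2×2 all-ones block appears), so Σ_i C(r_i, 2) ≤ C(160, 2) = 12720. By convexity Σ_i C(r_i, 2) ≥ 163·C(z/163, 2) = z(z − 163)/(2·163), giving z² − 163z − 163·160·159 ≤ 0 and hence z ≤ (1/2)[163 + √(26569 + 4·4146720)] = (1/2)[163 + √16613449] ≈ (1/2)(163 + 4075.9599) = 2119.4799.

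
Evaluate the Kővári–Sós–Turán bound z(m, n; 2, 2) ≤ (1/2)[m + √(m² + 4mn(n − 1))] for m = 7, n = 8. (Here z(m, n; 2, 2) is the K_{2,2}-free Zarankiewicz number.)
z(7, 8; 2, 2) ≤ (1/2)[7 + √(7² + 4·7·8·7)] = (1/2)[7 + √1617] = 23.606

Kővári–Sós–Turán: let r_1, ..., r_7 be the row sums and z = Σ r_i the total number of 1s. Each pair of columns can share at most one row with both entries 1 (else a 2×2 all-ones block appears), so Σ_i C(r_i, 2) ≤ C(8, 2) = 28. By convexity Σ_i C(r_i, 2) ≥ 7·C(z/7, 2) = z(z − 7)/(2·7), giving z² − 7z − 7·8·7 ≤ 0 and hence z ≤ (1/2)[7 + √(49 + 4·392)] = (1/2)[7 + √1617] ≈ (1/2)(7 + 40.2119) = 23.606.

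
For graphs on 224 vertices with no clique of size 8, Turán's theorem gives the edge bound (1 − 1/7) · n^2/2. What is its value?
Turán density bound = (6/7) · 224^2/2 = 21504

Turán's theorem: ex(n, K_{r+1}) is achieved by the complete r-partite Turán graph T(n, r) with parts as balanced as possible, and is at most (1 − 1/r) · n^2/2. For r = 7, n = 224: the density bound is (6/7) · 50176/2 = 21504. Since 7 ∣ 224, the Turán graph T(224, 7) has parts of equal size 32, and its edge count e(T(224, 7)) = 21504 attains the density bound exactly.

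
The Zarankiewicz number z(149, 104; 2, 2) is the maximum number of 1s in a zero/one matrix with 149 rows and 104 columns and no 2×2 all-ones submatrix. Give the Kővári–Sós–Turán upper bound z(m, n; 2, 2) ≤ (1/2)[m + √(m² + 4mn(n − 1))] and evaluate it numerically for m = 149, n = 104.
z(149, 104; 2, 2) ≤ (1/2)[149 + √(149² + 4·149·104·103)] = (1/2)[149 + √6406553] = 1340.0585

Kővári–Sós–Turán: let r_1, ..., r_149 be the row sums and z = Σ r_i the total number of 1s. Each pair of columns can share at most one row with both entries 1 (else a 2×2 all-ones block appears), so Σ_i C(r_i, 2) ≤ C(104, 2) = 5356. By convexity Σ_i C(r_i, 2) ≥ 149·C(z/149, 2) = z(z − 149)/(2·149), giving z² − 149z − 149·104·103 ≤ 0 and hence z ≤ (1/2)[149 + √(22201 + 4·1596088)] = (1/2)[149 + √6406553] ≈ (1/2)(149 + 2531.1169) = 1340.0585.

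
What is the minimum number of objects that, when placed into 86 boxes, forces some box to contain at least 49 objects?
n = (49 − 1)·86 + 1 = 4129

By the generalised pigeonhole principle, to guarantee some box contains ≥ r objects we need more than (r − 1) · k objects total. Threshold: n = (r − 1) · k + 1. With r = 49 and k = 86: n = 48 · 86 + 1 = 4128 + 1 = 4129. For n = 4128 = 48 · 86, we can put exactly 48 objects in every box, avoiding 49 in any single one — so 4129 is tight.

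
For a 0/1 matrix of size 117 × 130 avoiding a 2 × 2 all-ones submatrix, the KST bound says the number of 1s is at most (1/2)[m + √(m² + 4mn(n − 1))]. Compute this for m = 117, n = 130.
z(117, 130; 2, 2) ≤ (1/2)[117 + √(117² + 4·117·130·129)] = (1/2)[117 + √7862049] = 1460.4673

Kővári–Sós–Turán: let r_1, ..., r_117 be the row sums and z = Σ r_i the total number of 1s. Each pair of columns can share at most one row with both entries 1 (else a 2×2 all-ones block appears), so Σ_i C(r_i, 2) ≤ C(130, 2) = 8385. By convexity Σ_i C(r_i, 2) ≥ 117·C(z/117, 2) = z(z − 117)/(2·117), giving z² − 117z − 117·130·129 ≤ 0 and hence z ≤ (1/2)[117 + √(13689 + 4·1962090)] = (1/2)[117 + √7862049] ≈ (1/2)(117 + 2803.9346) = 1460.4673.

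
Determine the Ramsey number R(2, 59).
R(2, 59) = 59

R(2, k) = k for all k ≥ 2: in a 2-colouring of K_k, either some edge is red (a red K_2) or all edges are blue (a blue K_k). And K_{58} coloured all-blue has no blue K_59, so R(2, 59) > 58. Hence R(2, 59) = 59.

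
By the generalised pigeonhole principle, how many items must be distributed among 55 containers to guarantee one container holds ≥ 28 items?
n = (28 − 1)·55 + 1 = 1486

By the generalised pigeonhole principle, to guarantee some box contains ≥ r objects we need more than (r − 1) · k objects total. Threshold: n = (r − 1) · k + 1. With r = 28 and k = 55: n = 27 · 55 + 1 = 1485 + 1 = 1486. For n = 1485 = 27 · 55, we can put exactly 27 objects in every box, avoiding 28 in any single one — so 1486 is tight.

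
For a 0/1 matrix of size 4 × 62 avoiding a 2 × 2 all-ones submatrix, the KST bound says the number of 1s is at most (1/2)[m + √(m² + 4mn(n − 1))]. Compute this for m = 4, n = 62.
z(4, 62; 2, 2) ≤ (1/2)[4 + √(4² + 4·4·62·61)] = (1/2)[4 + √60528] = 125.0122

Kővári–Sós–Turán: let r_1, ..., r_4 be the row sums and z = Σ r_i the total number of 1s. Each pair of columns can share at most one row with both entries 1 (else a 2×2 all-ones block appears), so Σ_i C(r_i, 2) ≤ C(62, 2) = 1891. By convexity Σ_i C(r_i, 2) ≥ 4·C(z/4, 2) = z(z − 4)/(2·4), giving z² − 4z − 4·62·61 ≤ 0 and hence z ≤ (1/2)[4 + √(16 + 4·15128)] = (1/2)[4 + √60528] ≈ (1/2)(4 + 246.0244) = 125.0122.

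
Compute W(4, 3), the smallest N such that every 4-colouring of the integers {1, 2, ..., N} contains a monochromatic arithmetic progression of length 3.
W(4, 3) = 76

W(4, 3) = 76. The lower bound W(4, 3) > 75 comes from an explicit good 4-colouring of [1, 75]; the upper bound W(4, 3) ≤ 76 was verified by exhaustive search over 4-colourings of [1, 76].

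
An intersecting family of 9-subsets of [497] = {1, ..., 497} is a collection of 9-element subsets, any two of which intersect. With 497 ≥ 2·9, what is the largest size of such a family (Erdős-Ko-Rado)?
max |F| = C(496, 8) = 85840404256897290

The Erdős-Ko-Rado theorem states: for n ≥ 2k, an intersecting family of k-subsets of an n-element set has size at most C(n − 1, k − 1), with equality for 'star' families {A ⊆ [n] : |A| = k, i ∈ A} (fix an element i). For n = 497, k = 9: C(496, 8) = 85840404256897290.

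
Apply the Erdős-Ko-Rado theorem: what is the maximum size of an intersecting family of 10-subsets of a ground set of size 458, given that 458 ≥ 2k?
max |F| = C(457, 9) = 2213386684010098025

The Erdős-Ko-Rado theorem states: for n ≥ 2k, an intersecting family of k-subsets of an n-element set has size at most C(n − 1, k − 1), with equality for 'star' families {A ⊆ [n] : |A| = k, i ∈ A} (fix an element i). For n = 458, k = 10: C(457, 9) = 2213386684010098025.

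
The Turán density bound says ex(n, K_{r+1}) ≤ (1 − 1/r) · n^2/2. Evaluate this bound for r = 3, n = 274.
Turán density bound = (2/3) · 274^2/2 = 75076/3 ≈ 25025.3333

Turán's theorem: ex(n, K_{r+1}) is achieved by the complete r-partite Turán graph T(n, r) with parts as balanced as possible, and is at most (1 − 1/r) · n^2/2. For r = 3, n = 274: the density bound is (2/3) · 75076/2 = 75076/3 ≈ 25025.3333. The integer-valued extremum is e(T(274, 3)) = 25025, which is strictly less than the density bound 75076/3 since 3 ∤ 274 (the parts of T(274, 3) cannot all be equal).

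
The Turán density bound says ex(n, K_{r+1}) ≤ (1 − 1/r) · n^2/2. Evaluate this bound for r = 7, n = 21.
Turán density bound = (6/7) · 21^2/2 = 189

Turán's theorem: ex(n, K_{r+1}) is achieved by the complete r-partite Turán graph T(n, r) with parts as balanced as possible, and is at most (1 − 1/r) · n^2/2. For r = 7, n = 21: the density bound is (6/7) · 441/2 = 189. Since 7 ∣ 21, the Turán graph T(21, 7) has parts of equal size 3, and its edge count e(T(21, 7)) = 189 attains the density bound exactly.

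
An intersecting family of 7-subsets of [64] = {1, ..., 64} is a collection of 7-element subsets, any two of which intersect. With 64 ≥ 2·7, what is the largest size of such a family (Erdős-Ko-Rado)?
max |F| = C(63, 6) = 67945521

Erdős-Ko-Rado (1961): when n ≥ 2k, max |F| = C(n−1, k−1). The bound is attained by the star {A : i ∈ A} for any fixed i ∈ [n]. Here C(64−1, 7−1) = C(63, 6) = 67945521.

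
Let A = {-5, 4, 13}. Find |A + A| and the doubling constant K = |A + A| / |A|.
K = |A + A| / |A| = 5/3

Enumerate A + A = {a + b : a, b ∈ A}. With |A| = 3, there are |A|^2 = 9 ordered sum pairs; collecting distinct values, A + A = {-10, -1, 8, 17, 26}, so |A + A| = 5. Thus K = 5/3. Here |A + A| = 2|A| − 1 = 5, the minimum possible — so K = 5/3 is minimal, which holds iff A is an arithmetic progression.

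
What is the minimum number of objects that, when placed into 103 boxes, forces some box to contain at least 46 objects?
n = (46 − 1)·103 + 1 = 4636

By the generalised pigeonhole principle, to guarantee some box contains ≥ r objects we need more than (r − 1) · k objects total. Threshold: n = (r − 1) · k + 1. With r = 46 and k = 103: n = 45 · 103 + 1 = 4635 + 1 = 4636. For n = 4635 = 45 · 103, we can put exactly 45 objects in every box, avoiding 46 in any single one — so 4636 is tight.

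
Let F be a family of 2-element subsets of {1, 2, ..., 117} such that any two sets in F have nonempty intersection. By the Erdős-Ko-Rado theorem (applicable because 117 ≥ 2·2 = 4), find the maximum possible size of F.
max |F| = C(116, 1) = 116

Erdős-Ko-Rado (1961): when n ≥ 2k, max |F| = C(n−1, k−1). The bound is attained by the star {A : i ∈ A} for any fixed i ∈ [n]. Here C(117−1, 2−1) = C(116, 1) = 116.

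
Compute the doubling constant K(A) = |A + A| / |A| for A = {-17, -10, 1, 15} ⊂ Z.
K = |A + A| / |A| = 10/4 = 5/2

Enumerate A + A = {a + b : a, b ∈ A}. With |A| = 4, there are |A|^2 = 16 ordered sum pairs; collecting distinct values, A + A = {-34, -27, -20, -16, -9, -2, 2, 5, 16, 30}, so |A + A| = 10. Thus K = 10/4 = 5/2. For comparison, the minimum possible |A + A| over all 4-element sets is 2·4 − 1 = 7 (so min K = 7/4), attained only by arithmetic progressions.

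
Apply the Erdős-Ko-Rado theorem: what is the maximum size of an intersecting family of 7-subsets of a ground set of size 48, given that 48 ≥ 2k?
max |F| = C(47, 6) = 10737573

Erdős-Ko-Rado (1961): when n ≥ 2k, max |F| = C(n−1, k−1). The bound is attained by the star {A : i ∈ A} for any fixed i ∈ [n]. Here C(48−1, 7−1) = C(47, 6) = 10737573.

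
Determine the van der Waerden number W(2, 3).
W(2, 3) = 9

Lower bound: the 2-colouring RRBBRRBB of {1, ..., 8} (R at positions {1, 2, 5, 6}, B at {3, 4, 7, 8}) contains no monochromatic 3-term AP, so W(2, 3) > 8. Upper bound: a case analysis on any 2-colouring of {1, ..., 9} forces such an AP. Hence W(2, 3) = 9.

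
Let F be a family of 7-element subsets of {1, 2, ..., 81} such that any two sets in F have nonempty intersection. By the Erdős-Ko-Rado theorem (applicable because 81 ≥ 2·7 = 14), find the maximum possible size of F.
max |F| = C(80, 6) = 300500200

The Erdős-Ko-Rado theorem states: for n ≥ 2k, an intersecting family of k-subsets of an n-element set has size at most C(n − 1, k − 1), with equality for 'star' families {A ⊆ [n] : |A| = k, i ∈ A} (fix an element i). For n = 81, k = 7: C(80, 6) = 300500200.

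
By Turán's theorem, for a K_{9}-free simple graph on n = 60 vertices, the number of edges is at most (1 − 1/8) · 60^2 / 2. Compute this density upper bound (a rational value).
Turán density bound = (7/8) · 60^2/2 = 1575

Turán's theorem: ex(n, K_{r+1}) is achieved by the complete r-partite Turán graph T(n, r) with parts as balanced as possible, and is at most (1 − 1/r) · n^2/2. For r = 8, n = 60: the density bound is (7/8) · 3600/2 = 1575. The integer-valued extremum is e(T(60, 8)) = 1574, which is strictly less than the density bound 1575 since 8 ∤ 60 (the parts of T(60, 8) cannot all be equal).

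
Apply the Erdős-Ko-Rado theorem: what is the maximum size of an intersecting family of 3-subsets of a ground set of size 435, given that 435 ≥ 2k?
max |F| = C(434, 2) = 93961

The Erdős-Ko-Rado theorem states: for n ≥ 2k, an intersecting family of k-subsets of an n-element set has size at most C(n − 1, k − 1), with equality for 'star' families {A ⊆ [n] : |A| = k, i ∈ A} (fix an element i). For n = 435, k = 3: C(434, 2) = 93961.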